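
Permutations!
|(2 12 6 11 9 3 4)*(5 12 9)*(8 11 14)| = |(2 9 3 4)(5 12 6 14 8 11)| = 12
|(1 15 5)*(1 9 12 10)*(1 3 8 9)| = |(1 15 5)(3 8 9 12 10)| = 15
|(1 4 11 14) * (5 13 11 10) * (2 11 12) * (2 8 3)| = |(1 4 10 5 13 12 8 3 2 11 14)| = 11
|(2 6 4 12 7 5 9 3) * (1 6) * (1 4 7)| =9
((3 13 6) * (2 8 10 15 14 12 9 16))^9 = (2 8 10 15 14 12 9 16)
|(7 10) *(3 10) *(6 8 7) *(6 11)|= |(3 10 11 6 8 7)|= 6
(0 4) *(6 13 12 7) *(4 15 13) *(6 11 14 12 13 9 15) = (0 6 4)(7 11 14 12)(9 15) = [6, 1, 2, 3, 0, 5, 4, 11, 8, 15, 10, 14, 7, 13, 12, 9]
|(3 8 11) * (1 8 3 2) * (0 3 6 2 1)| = |(0 3 6 2)(1 8 11)| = 12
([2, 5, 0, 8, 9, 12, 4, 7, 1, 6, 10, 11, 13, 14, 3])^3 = (0 2)(1 13 8 12 3 5 14)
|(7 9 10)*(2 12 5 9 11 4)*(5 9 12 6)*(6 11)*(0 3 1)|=|(0 3 1)(2 11 4)(5 12 9 10 7 6)|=6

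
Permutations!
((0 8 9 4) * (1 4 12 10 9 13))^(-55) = (13)(9 10 12) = ((0 8 13 1 4)(9 12 10))^(-55)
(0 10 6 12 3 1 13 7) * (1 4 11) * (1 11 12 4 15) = (0 10 6 4 12 3 15 1 13 7) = [10, 13, 2, 15, 12, 5, 4, 0, 8, 9, 6, 11, 3, 7, 14, 1]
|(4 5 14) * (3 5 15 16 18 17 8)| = 9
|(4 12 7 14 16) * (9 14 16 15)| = |(4 12 7 16)(9 14 15)| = 12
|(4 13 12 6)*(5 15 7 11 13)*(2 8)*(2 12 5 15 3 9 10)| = 13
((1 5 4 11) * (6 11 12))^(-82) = (1 4 6)(5 12 11)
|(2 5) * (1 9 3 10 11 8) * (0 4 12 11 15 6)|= |(0 4 12 11 8 1 9 3 10 15 6)(2 5)|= 22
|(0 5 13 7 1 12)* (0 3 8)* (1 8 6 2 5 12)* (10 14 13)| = 11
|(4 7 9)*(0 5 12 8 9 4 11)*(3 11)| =|(0 5 12 8 9 3 11)(4 7)| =14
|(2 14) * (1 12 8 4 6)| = 10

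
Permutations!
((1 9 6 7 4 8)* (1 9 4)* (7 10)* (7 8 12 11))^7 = (1 12 7 4 11)(6 9 8 10) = ((1 4 12 11 7)(6 10 8 9))^7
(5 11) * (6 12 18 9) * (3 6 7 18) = (3 6 12)(5 11)(7 18 9) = [0, 1, 2, 6, 4, 11, 12, 18, 8, 7, 10, 5, 3, 13, 14, 15, 16, 17, 9]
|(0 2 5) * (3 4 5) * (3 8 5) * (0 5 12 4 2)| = |(2 8 12 4 3)| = 5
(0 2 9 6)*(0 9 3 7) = [2, 1, 3, 7, 4, 5, 9, 0, 8, 6] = (0 2 3 7)(6 9)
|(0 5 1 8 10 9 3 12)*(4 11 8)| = |(0 5 1 4 11 8 10 9 3 12)| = 10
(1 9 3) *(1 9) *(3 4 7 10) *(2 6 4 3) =(2 6 4 7 10)(3 9) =[0, 1, 6, 9, 7, 5, 4, 10, 8, 3, 2]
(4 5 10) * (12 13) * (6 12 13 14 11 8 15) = (4 5 10)(6 12 14 11 8 15) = [0, 1, 2, 3, 5, 10, 12, 7, 15, 9, 4, 8, 14, 13, 11, 6]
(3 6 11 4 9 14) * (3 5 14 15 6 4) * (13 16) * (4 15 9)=(3 15 6 11)(5 14)(13 16)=[0, 1, 2, 15, 4, 14, 11, 7, 8, 9, 10, 3, 12, 16, 5, 6, 13]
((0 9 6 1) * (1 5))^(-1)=(0 1 5 6 9)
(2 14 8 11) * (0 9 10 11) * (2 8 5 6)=(0 9 10 11 8)(2 14 5 6)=[9, 1, 14, 3, 4, 6, 2, 7, 0, 10, 11, 8, 12, 13, 5]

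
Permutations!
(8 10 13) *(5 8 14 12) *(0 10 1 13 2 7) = (0 10 2 7)(1 13 14 12 5 8) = [10, 13, 7, 3, 4, 8, 6, 0, 1, 9, 2, 11, 5, 14, 12]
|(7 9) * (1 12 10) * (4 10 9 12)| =|(1 4 10)(7 12 9)| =3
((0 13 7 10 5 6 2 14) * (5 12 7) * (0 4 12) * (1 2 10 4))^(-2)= ((0 13 5 6 10)(1 2 14)(4 12 7))^(-2)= (0 6 13 10 5)(1 2 14)(4 12 7)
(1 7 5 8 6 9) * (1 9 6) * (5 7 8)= (9)(1 8)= [0, 8, 2, 3, 4, 5, 6, 7, 1, 9]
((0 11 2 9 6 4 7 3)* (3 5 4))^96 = ((0 11 2 9 6 3)(4 7 5))^96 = (11)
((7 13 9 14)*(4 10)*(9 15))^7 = (4 10)(7 15 14 13 9)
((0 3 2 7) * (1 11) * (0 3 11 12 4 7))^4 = (0 4)(1 3)(2 12)(7 11)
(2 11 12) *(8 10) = (2 11 12)(8 10) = [0, 1, 11, 3, 4, 5, 6, 7, 10, 9, 8, 12, 2]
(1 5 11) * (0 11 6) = [11, 5, 2, 3, 4, 6, 0, 7, 8, 9, 10, 1] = (0 11 1 5 6)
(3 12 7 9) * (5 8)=(3 12 7 9)(5 8)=[0, 1, 2, 12, 4, 8, 6, 9, 5, 3, 10, 11, 7]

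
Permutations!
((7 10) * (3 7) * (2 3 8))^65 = ((2 3 7 10 8))^65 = (10)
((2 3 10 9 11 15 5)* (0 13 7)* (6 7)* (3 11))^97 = ((0 13 6 7)(2 11 15 5)(3 10 9))^97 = (0 13 6 7)(2 11 15 5)(3 10 9)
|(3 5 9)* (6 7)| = |(3 5 9)(6 7)| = 6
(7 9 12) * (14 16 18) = [0, 1, 2, 3, 4, 5, 6, 9, 8, 12, 10, 11, 7, 13, 16, 15, 18, 17, 14] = (7 9 12)(14 16 18)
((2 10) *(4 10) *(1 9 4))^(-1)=((1 9 4 10 2))^(-1)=(1 2 10 4 9)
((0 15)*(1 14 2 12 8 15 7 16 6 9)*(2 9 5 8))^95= ((0 7 16 6 5 8 15)(1 14 9)(2 12))^95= (0 5 7 8 16 15 6)(1 9 14)(2 12)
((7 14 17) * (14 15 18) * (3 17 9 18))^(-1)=(3 15 7 17)(9 14 18)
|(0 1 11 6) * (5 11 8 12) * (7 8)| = |(0 1 7 8 12 5 11 6)| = 8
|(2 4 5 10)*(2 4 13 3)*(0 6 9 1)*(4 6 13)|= |(0 13 3 2 4 5 10 6 9 1)|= 10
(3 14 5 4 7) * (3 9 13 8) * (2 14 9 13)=(2 14 5 4 7 13 8 3 9)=[0, 1, 14, 9, 7, 4, 6, 13, 3, 2, 10, 11, 12, 8, 5]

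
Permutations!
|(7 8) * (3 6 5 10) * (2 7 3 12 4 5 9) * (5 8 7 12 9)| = 9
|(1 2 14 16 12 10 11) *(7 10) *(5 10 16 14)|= |(1 2 5 10 11)(7 16 12)|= 15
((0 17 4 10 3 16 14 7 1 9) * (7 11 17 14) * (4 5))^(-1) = ((0 14 11 17 5 4 10 3 16 7 1 9))^(-1) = (0 9 1 7 16 3 10 4 5 17 11 14)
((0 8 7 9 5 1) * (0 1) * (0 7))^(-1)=((0 8)(5 7 9))^(-1)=(0 8)(5 9 7)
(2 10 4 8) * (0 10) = (0 10 4 8 2) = [10, 1, 0, 3, 8, 5, 6, 7, 2, 9, 4]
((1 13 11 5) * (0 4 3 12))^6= ((0 4 3 12)(1 13 11 5))^6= (0 3)(1 11)(4 12)(5 13)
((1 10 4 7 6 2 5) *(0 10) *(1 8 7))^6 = (0 4)(1 10)(2 5 8 7 6)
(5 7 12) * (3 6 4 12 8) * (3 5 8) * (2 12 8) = (2 12)(3 6 4 8 5 7) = [0, 1, 12, 6, 8, 7, 4, 3, 5, 9, 10, 11, 2]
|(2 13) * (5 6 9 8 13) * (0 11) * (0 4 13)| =|(0 11 4 13 2 5 6 9 8)| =9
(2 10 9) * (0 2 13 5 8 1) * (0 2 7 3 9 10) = (0 7 3 9 13 5 8 1 2) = [7, 2, 0, 9, 4, 8, 6, 3, 1, 13, 10, 11, 12, 5]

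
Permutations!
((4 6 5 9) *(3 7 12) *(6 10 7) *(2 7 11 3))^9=((2 7 12)(3 6 5 9 4 10 11))^9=(12)(3 5 4 11 6 9 10)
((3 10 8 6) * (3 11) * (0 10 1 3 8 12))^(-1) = (0 12 10)(1 3)(6 8 11)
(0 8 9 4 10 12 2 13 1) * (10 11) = (0 8 9 4 11 10 12 2 13 1) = [8, 0, 13, 3, 11, 5, 6, 7, 9, 4, 12, 10, 2, 1]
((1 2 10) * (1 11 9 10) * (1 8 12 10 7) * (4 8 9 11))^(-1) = (1 7 9 2)(4 10 12 8)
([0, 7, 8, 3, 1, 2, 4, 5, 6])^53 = [0, 8, 1, 3, 2, 4, 5, 6, 7]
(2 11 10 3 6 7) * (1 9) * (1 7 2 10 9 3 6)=(1 3)(2 11 9 7 10 6)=[0, 3, 11, 1, 4, 5, 2, 10, 8, 7, 6, 9]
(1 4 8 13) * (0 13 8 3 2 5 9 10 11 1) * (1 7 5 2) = (0 13)(1 4 3)(5 9 10 11 7) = [13, 4, 2, 1, 3, 9, 6, 5, 8, 10, 11, 7, 12, 0]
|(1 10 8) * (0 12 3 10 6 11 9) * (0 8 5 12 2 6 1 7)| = 28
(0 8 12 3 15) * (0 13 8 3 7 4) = (0 3 15 13 8 12 7 4) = [3, 1, 2, 15, 0, 5, 6, 4, 12, 9, 10, 11, 7, 8, 14, 13]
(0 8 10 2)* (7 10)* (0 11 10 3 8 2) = (0 2 11 10)(3 8 7) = [2, 1, 11, 8, 4, 5, 6, 3, 7, 9, 0, 10]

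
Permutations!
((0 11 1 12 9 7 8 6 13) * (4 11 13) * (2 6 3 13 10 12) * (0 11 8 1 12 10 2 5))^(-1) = ((0 2 6 4 8 3 13 11 12 9 7 1 5))^(-1) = (0 5 1 7 9 12 11 13 3 8 4 6 2)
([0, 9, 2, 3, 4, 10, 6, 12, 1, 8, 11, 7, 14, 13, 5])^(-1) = (1 8 9)(5 14 12 7 11 10)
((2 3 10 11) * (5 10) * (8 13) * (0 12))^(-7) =(0 12)(2 10 3 11 5)(8 13)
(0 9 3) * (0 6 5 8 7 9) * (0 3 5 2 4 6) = (0 3)(2 4 6)(5 8 7 9) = [3, 1, 4, 0, 6, 8, 2, 9, 7, 5]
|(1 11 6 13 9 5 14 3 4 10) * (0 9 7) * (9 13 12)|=30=|(0 13 7)(1 11 6 12 9 5 14 3 4 10)|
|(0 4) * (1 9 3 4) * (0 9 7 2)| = |(0 1 7 2)(3 4 9)| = 12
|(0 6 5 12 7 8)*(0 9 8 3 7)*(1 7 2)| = |(0 6 5 12)(1 7 3 2)(8 9)| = 4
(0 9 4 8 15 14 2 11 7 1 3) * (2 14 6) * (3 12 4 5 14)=(0 9 5 14 3)(1 12 4 8 15 6 2 11 7)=[9, 12, 11, 0, 8, 14, 2, 1, 15, 5, 10, 7, 4, 13, 3, 6]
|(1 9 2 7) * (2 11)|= |(1 9 11 2 7)|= 5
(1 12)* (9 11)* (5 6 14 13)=(1 12)(5 6 14 13)(9 11)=[0, 12, 2, 3, 4, 6, 14, 7, 8, 11, 10, 9, 1, 5, 13]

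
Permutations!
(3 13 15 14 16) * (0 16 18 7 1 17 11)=(0 16 3 13 15 14 18 7 1 17 11)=[16, 17, 2, 13, 4, 5, 6, 1, 8, 9, 10, 0, 12, 15, 18, 14, 3, 11, 7]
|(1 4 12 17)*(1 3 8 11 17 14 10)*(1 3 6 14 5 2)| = |(1 4 12 5 2)(3 8 11 17 6 14 10)| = 35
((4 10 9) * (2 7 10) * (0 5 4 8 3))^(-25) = (0 4 7 9 3 5 2 10 8)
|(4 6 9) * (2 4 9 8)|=|(9)(2 4 6 8)|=4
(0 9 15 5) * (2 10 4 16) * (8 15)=(0 9 8 15 5)(2 10 4 16)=[9, 1, 10, 3, 16, 0, 6, 7, 15, 8, 4, 11, 12, 13, 14, 5, 2]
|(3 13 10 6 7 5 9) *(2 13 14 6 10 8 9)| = 9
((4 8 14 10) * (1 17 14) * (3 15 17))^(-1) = (1 8 4 10 14 17 15 3)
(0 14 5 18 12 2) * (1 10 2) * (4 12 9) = [14, 10, 0, 3, 12, 18, 6, 7, 8, 4, 2, 11, 1, 13, 5, 15, 16, 17, 9] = (0 14 5 18 9 4 12 1 10 2)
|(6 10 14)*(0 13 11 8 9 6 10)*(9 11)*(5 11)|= |(0 13 9 6)(5 11 8)(10 14)|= 12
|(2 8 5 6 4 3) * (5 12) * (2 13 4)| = |(2 8 12 5 6)(3 13 4)| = 15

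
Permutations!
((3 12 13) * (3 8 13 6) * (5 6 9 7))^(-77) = (3 12 9 7 5 6)(8 13)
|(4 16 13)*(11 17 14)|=3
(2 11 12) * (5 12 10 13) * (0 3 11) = (0 3 11 10 13 5 12 2) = [3, 1, 0, 11, 4, 12, 6, 7, 8, 9, 13, 10, 2, 5]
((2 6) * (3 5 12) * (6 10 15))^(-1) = (2 6 15 10)(3 12 5)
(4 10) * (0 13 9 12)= (0 13 9 12)(4 10)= [13, 1, 2, 3, 10, 5, 6, 7, 8, 12, 4, 11, 0, 9]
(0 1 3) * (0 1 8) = [8, 3, 2, 1, 4, 5, 6, 7, 0] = (0 8)(1 3)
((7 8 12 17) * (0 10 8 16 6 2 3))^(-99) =((0 10 8 12 17 7 16 6 2 3))^(-99) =(0 10 8 12 17 7 16 6 2 3)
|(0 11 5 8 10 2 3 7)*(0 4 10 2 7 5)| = 12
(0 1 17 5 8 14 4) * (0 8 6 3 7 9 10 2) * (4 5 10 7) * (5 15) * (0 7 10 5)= [1, 17, 7, 4, 8, 6, 3, 9, 14, 10, 2, 11, 12, 13, 15, 0, 16, 5]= (0 1 17 5 6 3 4 8 14 15)(2 7 9 10)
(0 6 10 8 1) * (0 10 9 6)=(1 10 8)(6 9)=[0, 10, 2, 3, 4, 5, 9, 7, 1, 6, 8]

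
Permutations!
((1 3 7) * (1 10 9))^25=(10)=((1 3 7 10 9))^25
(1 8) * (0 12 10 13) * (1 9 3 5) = (0 12 10 13)(1 8 9 3 5) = [12, 8, 2, 5, 4, 1, 6, 7, 9, 3, 13, 11, 10, 0]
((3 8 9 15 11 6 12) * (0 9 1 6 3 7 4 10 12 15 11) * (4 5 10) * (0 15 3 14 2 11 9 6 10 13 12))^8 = ((15)(0 6 3 8 1 10)(2 11 14)(5 13 12 7))^8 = (15)(0 3 1)(2 14 11)(6 8 10)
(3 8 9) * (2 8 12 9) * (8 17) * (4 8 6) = (2 17 6 4 8)(3 12 9) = [0, 1, 17, 12, 8, 5, 4, 7, 2, 3, 10, 11, 9, 13, 14, 15, 16, 6]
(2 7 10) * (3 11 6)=(2 7 10)(3 11 6)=[0, 1, 7, 11, 4, 5, 3, 10, 8, 9, 2, 6]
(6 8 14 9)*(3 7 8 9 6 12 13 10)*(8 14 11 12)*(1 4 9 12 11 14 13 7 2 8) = [0, 4, 8, 2, 9, 5, 12, 13, 14, 1, 3, 11, 7, 10, 6] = (1 4 9)(2 8 14 6 12 7 13 10 3)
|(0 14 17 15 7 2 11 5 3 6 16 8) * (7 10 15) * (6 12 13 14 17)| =|(0 17 7 2 11 5 3 12 13 14 6 16 8)(10 15)| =26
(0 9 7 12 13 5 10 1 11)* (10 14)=(0 9 7 12 13 5 14 10 1 11)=[9, 11, 2, 3, 4, 14, 6, 12, 8, 7, 1, 0, 13, 5, 10]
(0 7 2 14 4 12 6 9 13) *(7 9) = (0 9 13)(2 14 4 12 6 7) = [9, 1, 14, 3, 12, 5, 7, 2, 8, 13, 10, 11, 6, 0, 4]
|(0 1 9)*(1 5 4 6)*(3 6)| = 7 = |(0 5 4 3 6 1 9)|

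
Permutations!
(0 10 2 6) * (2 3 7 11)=[10, 1, 6, 7, 4, 5, 0, 11, 8, 9, 3, 2]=(0 10 3 7 11 2 6)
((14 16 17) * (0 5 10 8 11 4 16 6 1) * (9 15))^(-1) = (0 1 6 14 17 16 4 11 8 10 5)(9 15)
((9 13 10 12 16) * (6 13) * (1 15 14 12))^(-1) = ((1 15 14 12 16 9 6 13 10))^(-1) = (1 10 13 6 9 16 12 14 15)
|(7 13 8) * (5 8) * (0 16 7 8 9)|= 6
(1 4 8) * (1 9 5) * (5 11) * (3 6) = (1 4 8 9 11 5)(3 6) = [0, 4, 2, 6, 8, 1, 3, 7, 9, 11, 10, 5]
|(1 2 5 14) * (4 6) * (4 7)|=12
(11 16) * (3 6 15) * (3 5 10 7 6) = (5 10 7 6 15)(11 16) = [0, 1, 2, 3, 4, 10, 15, 6, 8, 9, 7, 16, 12, 13, 14, 5, 11]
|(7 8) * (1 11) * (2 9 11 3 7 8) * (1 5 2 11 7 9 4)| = 8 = |(1 3 9 7 11 5 2 4)|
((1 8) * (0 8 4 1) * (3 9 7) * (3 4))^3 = (0 8)(1 7 3 4 9) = ((0 8)(1 3 9 7 4))^3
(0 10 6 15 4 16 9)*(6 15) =(0 10 15 4 16 9) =[10, 1, 2, 3, 16, 5, 6, 7, 8, 0, 15, 11, 12, 13, 14, 4, 9]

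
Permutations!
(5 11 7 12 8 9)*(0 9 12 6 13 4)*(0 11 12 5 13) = (0 9 13 4 11 7 6)(5 12 8) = [9, 1, 2, 3, 11, 12, 0, 6, 5, 13, 10, 7, 8, 4]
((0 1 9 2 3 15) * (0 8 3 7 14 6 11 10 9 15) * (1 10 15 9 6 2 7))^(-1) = ((0 10 6 11 15 8 3)(1 9 7 14 2))^(-1) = (0 3 8 15 11 6 10)(1 2 14 7 9)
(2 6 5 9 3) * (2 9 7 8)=(2 6 5 7 8)(3 9)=[0, 1, 6, 9, 4, 7, 5, 8, 2, 3]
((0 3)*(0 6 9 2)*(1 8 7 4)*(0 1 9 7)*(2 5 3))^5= ((0 2 1 8)(3 6 7 4 9 5))^5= (0 2 1 8)(3 5 9 4 7 6)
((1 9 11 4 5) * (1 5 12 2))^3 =((1 9 11 4 12 2))^3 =(1 4)(2 11)(9 12)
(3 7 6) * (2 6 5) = [0, 1, 6, 7, 4, 2, 3, 5] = (2 6 3 7 5)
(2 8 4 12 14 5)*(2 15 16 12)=(2 8 4)(5 15 16 12 14)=[0, 1, 8, 3, 2, 15, 6, 7, 4, 9, 10, 11, 14, 13, 5, 16, 12]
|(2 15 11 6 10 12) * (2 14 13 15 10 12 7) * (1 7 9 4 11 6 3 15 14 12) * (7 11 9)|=|(1 11 3 15 6)(2 10 7)(4 9)(13 14)|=30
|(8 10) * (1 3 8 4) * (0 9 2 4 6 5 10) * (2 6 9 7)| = |(0 7 2 4 1 3 8)(5 10 9 6)| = 28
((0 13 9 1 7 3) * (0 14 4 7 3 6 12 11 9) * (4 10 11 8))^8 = ((0 13)(1 3 14 10 11 9)(4 7 6 12 8))^8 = (1 14 11)(3 10 9)(4 12 7 8 6)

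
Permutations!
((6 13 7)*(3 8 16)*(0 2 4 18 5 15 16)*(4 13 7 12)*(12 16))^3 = (0 16)(2 3)(4 15 18 12 5)(6 7)(8 13) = ((0 2 13 16 3 8)(4 18 5 15 12)(6 7))^3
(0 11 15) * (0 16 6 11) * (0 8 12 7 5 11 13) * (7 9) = [8, 1, 2, 3, 4, 11, 13, 5, 12, 7, 10, 15, 9, 0, 14, 16, 6] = (0 8 12 9 7 5 11 15 16 6 13)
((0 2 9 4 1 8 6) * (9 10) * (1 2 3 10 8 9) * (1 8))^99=(0 6 8 10 3)(1 2 4 9)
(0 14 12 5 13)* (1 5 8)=(0 14 12 8 1 5 13)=[14, 5, 2, 3, 4, 13, 6, 7, 1, 9, 10, 11, 8, 0, 12]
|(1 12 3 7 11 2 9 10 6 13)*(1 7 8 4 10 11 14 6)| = 12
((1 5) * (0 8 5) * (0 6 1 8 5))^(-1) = (0 8 5)(1 6)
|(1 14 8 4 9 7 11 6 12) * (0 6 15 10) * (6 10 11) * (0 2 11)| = |(0 10 2 11 15)(1 14 8 4 9 7 6 12)| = 40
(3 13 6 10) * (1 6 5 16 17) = (1 6 10 3 13 5 16 17) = [0, 6, 2, 13, 4, 16, 10, 7, 8, 9, 3, 11, 12, 5, 14, 15, 17, 1]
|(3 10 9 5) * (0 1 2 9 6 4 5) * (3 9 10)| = 8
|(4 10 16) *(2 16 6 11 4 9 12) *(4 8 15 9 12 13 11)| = 15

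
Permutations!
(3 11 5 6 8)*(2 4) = (2 4)(3 11 5 6 8) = [0, 1, 4, 11, 2, 6, 8, 7, 3, 9, 10, 5]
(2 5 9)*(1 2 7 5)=(1 2)(5 9 7)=[0, 2, 1, 3, 4, 9, 6, 5, 8, 7]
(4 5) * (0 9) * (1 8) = (0 9)(1 8)(4 5) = [9, 8, 2, 3, 5, 4, 6, 7, 1, 0]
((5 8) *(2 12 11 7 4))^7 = (2 11 4 12 7)(5 8)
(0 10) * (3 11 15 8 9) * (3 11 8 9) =(0 10)(3 8)(9 11 15) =[10, 1, 2, 8, 4, 5, 6, 7, 3, 11, 0, 15, 12, 13, 14, 9]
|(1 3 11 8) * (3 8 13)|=6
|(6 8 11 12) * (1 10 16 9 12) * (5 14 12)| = |(1 10 16 9 5 14 12 6 8 11)| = 10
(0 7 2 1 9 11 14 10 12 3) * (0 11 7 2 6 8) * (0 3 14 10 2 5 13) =[5, 9, 1, 11, 4, 13, 8, 6, 3, 7, 12, 10, 14, 0, 2] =(0 5 13)(1 9 7 6 8 3 11 10 12 14 2)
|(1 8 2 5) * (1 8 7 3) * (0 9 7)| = 15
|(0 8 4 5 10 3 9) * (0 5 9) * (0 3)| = 6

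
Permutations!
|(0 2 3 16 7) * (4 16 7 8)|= |(0 2 3 7)(4 16 8)|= 12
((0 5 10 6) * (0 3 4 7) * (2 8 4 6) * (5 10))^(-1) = (0 7 4 8 2 10)(3 6)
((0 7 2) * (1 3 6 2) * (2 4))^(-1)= ((0 7 1 3 6 4 2))^(-1)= (0 2 4 6 3 1 7)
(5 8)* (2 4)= (2 4)(5 8)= [0, 1, 4, 3, 2, 8, 6, 7, 5]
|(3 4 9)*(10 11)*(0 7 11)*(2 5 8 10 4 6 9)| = 24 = |(0 7 11 4 2 5 8 10)(3 6 9)|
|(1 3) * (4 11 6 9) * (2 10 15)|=|(1 3)(2 10 15)(4 11 6 9)|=12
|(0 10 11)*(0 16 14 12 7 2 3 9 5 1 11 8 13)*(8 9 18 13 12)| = 15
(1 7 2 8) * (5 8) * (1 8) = (8)(1 7 2 5) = [0, 7, 5, 3, 4, 1, 6, 2, 8]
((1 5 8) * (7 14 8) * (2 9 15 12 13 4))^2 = (1 7 8 5 14)(2 15 13)(4 9 12)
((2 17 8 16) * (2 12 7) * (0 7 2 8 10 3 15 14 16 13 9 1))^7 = ((0 7 8 13 9 1)(2 17 10 3 15 14 16 12))^7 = (0 7 8 13 9 1)(2 12 16 14 15 3 10 17)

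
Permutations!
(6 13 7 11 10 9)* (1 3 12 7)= (1 3 12 7 11 10 9 6 13)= [0, 3, 2, 12, 4, 5, 13, 11, 8, 6, 9, 10, 7, 1]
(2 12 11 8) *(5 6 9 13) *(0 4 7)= (0 4 7)(2 12 11 8)(5 6 9 13)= [4, 1, 12, 3, 7, 6, 9, 0, 2, 13, 10, 8, 11, 5]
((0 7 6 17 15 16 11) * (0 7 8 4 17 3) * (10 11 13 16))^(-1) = ((0 8 4 17 15 10 11 7 6 3)(13 16))^(-1) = (0 3 6 7 11 10 15 17 4 8)(13 16)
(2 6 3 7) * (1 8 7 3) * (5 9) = (1 8 7 2 6)(5 9) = [0, 8, 6, 3, 4, 9, 1, 2, 7, 5]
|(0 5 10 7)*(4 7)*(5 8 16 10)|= 6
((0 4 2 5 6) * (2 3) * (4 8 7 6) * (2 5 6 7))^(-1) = (0 6 2 8)(3 4 5)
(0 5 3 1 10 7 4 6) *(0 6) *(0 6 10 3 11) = [5, 3, 2, 1, 6, 11, 10, 4, 8, 9, 7, 0] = (0 5 11)(1 3)(4 6 10 7)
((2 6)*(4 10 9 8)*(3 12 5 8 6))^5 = (2 4 3 10 12 9 5 6 8)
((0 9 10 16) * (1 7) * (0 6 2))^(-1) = ((0 9 10 16 6 2)(1 7))^(-1) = (0 2 6 16 10 9)(1 7)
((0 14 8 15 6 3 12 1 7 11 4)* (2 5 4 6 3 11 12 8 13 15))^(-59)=(0 3 4 15 5 13 2 14 8)(1 7 12)(6 11)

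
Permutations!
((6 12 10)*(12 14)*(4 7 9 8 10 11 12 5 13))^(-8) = ((4 7 9 8 10 6 14 5 13)(11 12))^(-8) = (4 7 9 8 10 6 14 5 13)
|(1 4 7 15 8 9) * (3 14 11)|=|(1 4 7 15 8 9)(3 14 11)|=6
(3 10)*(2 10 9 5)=(2 10 3 9 5)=[0, 1, 10, 9, 4, 2, 6, 7, 8, 5, 3]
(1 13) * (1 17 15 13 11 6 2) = [0, 11, 1, 3, 4, 5, 2, 7, 8, 9, 10, 6, 12, 17, 14, 13, 16, 15] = (1 11 6 2)(13 17 15)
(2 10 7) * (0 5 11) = [5, 1, 10, 3, 4, 11, 6, 2, 8, 9, 7, 0] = (0 5 11)(2 10 7)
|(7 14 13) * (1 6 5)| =3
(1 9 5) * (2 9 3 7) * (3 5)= (1 5)(2 9 3 7)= [0, 5, 9, 7, 4, 1, 6, 2, 8, 3]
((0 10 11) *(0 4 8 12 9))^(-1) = (0 9 12 8 4 11 10)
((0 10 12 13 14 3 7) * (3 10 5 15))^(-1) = ((0 5 15 3 7)(10 12 13 14))^(-1) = (0 7 3 15 5)(10 14 13 12)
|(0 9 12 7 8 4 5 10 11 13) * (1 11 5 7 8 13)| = 14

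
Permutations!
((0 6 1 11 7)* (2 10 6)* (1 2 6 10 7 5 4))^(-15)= (0 6 2 7)(1 11 5 4)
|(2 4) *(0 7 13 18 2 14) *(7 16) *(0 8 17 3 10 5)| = |(0 16 7 13 18 2 4 14 8 17 3 10 5)| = 13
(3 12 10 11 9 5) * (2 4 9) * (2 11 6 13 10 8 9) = (2 4)(3 12 8 9 5)(6 13 10) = [0, 1, 4, 12, 2, 3, 13, 7, 9, 5, 6, 11, 8, 10]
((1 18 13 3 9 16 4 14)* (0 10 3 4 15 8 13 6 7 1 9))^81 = ((0 10 3)(1 18 6 7)(4 14 9 16 15 8 13))^81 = (1 18 6 7)(4 15 14 8 9 13 16)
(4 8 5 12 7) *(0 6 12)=(0 6 12 7 4 8 5)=[6, 1, 2, 3, 8, 0, 12, 4, 5, 9, 10, 11, 7]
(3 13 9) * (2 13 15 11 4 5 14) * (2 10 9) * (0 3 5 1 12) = (0 3 15 11 4 1 12)(2 13)(5 14 10 9) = [3, 12, 13, 15, 1, 14, 6, 7, 8, 5, 9, 4, 0, 2, 10, 11]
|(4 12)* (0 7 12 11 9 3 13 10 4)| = |(0 7 12)(3 13 10 4 11 9)| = 6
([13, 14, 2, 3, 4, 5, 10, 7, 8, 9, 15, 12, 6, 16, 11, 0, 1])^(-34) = [12, 15, 2, 3, 4, 5, 1, 7, 8, 9, 14, 13, 16, 6, 0, 11, 10]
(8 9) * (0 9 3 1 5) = [9, 5, 2, 1, 4, 0, 6, 7, 3, 8] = (0 9 8 3 1 5)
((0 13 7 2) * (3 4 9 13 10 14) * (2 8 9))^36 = ((0 10 14 3 4 2)(7 8 9 13))^36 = (14)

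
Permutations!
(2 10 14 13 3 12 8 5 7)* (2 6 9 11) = (2 10 14 13 3 12 8 5 7 6 9 11) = [0, 1, 10, 12, 4, 7, 9, 6, 5, 11, 14, 2, 8, 3, 13]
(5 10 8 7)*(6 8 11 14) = (5 10 11 14 6 8 7) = [0, 1, 2, 3, 4, 10, 8, 5, 7, 9, 11, 14, 12, 13, 6]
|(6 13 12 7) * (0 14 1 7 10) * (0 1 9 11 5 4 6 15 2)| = 14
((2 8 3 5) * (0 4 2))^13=(0 4 2 8 3 5)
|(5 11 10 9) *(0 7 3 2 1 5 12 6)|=|(0 7 3 2 1 5 11 10 9 12 6)|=11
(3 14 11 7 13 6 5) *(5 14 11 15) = (3 11 7 13 6 14 15 5) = [0, 1, 2, 11, 4, 3, 14, 13, 8, 9, 10, 7, 12, 6, 15, 5]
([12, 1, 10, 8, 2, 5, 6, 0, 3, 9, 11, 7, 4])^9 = [4, 1, 11, 8, 10, 5, 6, 12, 3, 9, 7, 0, 2]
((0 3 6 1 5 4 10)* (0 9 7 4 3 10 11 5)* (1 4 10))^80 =(11)(7 9 10)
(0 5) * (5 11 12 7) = [11, 1, 2, 3, 4, 0, 6, 5, 8, 9, 10, 12, 7] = (0 11 12 7 5)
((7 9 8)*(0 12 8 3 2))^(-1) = ((0 12 8 7 9 3 2))^(-1) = (0 2 3 9 7 8 12)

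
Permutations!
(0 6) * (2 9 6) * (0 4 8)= (0 2 9 6 4 8)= [2, 1, 9, 3, 8, 5, 4, 7, 0, 6]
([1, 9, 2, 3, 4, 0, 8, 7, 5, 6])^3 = (0 6)(1 8)(5 9)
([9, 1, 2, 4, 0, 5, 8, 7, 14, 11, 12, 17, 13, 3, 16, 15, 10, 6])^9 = (0 12 8 9 13 14 11 3 16 17 4 10 6)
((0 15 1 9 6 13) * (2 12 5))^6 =(15)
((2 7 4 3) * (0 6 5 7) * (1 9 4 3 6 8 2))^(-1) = ((0 8 2)(1 9 4 6 5 7 3))^(-1) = (0 2 8)(1 3 7 5 6 4 9)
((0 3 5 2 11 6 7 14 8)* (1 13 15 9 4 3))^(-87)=((0 1 13 15 9 4 3 5 2 11 6 7 14 8))^(-87)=(0 7 2 4 13 8 6 5 9 1 14 11 3 15)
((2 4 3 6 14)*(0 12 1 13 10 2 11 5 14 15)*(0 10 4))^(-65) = ((0 12 1 13 4 3 6 15 10 2)(5 14 11))^(-65) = (0 3)(1 15)(2 4)(5 14 11)(6 12)(10 13)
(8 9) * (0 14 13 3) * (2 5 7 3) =[14, 1, 5, 0, 4, 7, 6, 3, 9, 8, 10, 11, 12, 2, 13] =(0 14 13 2 5 7 3)(8 9)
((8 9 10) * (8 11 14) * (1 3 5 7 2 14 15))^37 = ((1 3 5 7 2 14 8 9 10 11 15))^37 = (1 2 10 3 14 11 5 8 15 7 9)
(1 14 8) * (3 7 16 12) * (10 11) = [0, 14, 2, 7, 4, 5, 6, 16, 1, 9, 11, 10, 3, 13, 8, 15, 12] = (1 14 8)(3 7 16 12)(10 11)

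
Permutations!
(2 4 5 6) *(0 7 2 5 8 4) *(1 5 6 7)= (0 1 5 7 2)(4 8)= [1, 5, 0, 3, 8, 7, 6, 2, 4]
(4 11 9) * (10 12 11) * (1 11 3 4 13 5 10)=(1 11 9 13 5 10 12 3 4)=[0, 11, 2, 4, 1, 10, 6, 7, 8, 13, 12, 9, 3, 5]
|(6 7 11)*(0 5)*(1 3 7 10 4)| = 14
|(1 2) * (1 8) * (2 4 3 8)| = 4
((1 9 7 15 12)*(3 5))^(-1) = (1 12 15 7 9)(3 5)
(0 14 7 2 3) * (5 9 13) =(0 14 7 2 3)(5 9 13) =[14, 1, 3, 0, 4, 9, 6, 2, 8, 13, 10, 11, 12, 5, 7]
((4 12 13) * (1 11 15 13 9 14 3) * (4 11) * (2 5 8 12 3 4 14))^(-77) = (1 3 4 14)(2 12 5 9 8)(11 15 13)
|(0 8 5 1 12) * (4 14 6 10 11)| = |(0 8 5 1 12)(4 14 6 10 11)| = 5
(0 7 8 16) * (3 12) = (0 7 8 16)(3 12) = [7, 1, 2, 12, 4, 5, 6, 8, 16, 9, 10, 11, 3, 13, 14, 15, 0]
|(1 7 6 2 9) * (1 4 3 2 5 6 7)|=|(2 9 4 3)(5 6)|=4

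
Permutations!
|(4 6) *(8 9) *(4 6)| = 2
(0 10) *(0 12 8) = (0 10 12 8) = [10, 1, 2, 3, 4, 5, 6, 7, 0, 9, 12, 11, 8]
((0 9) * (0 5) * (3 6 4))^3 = ((0 9 5)(3 6 4))^3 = (9)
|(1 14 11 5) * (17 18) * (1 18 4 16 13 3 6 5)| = |(1 14 11)(3 6 5 18 17 4 16 13)| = 24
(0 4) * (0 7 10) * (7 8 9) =(0 4 8 9 7 10) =[4, 1, 2, 3, 8, 5, 6, 10, 9, 7, 0]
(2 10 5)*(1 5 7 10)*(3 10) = [0, 5, 1, 10, 4, 2, 6, 3, 8, 9, 7] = (1 5 2)(3 10 7)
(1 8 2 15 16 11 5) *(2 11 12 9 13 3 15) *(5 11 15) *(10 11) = (1 8 15 16 12 9 13 3 5)(10 11) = [0, 8, 2, 5, 4, 1, 6, 7, 15, 13, 11, 10, 9, 3, 14, 16, 12]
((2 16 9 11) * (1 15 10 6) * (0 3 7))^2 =(0 7 3)(1 10)(2 9)(6 15)(11 16)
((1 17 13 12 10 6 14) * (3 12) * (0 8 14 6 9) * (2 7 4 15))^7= ((0 8 14 1 17 13 3 12 10 9)(2 7 4 15))^7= (0 12 17 8 10 13 14 9 3 1)(2 15 4 7)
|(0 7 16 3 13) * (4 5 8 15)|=20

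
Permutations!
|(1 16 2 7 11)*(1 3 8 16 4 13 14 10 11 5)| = 12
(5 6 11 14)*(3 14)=[0, 1, 2, 14, 4, 6, 11, 7, 8, 9, 10, 3, 12, 13, 5]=(3 14 5 6 11)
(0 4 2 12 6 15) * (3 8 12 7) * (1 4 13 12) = (0 13 12 6 15)(1 4 2 7 3 8) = [13, 4, 7, 8, 2, 5, 15, 3, 1, 9, 10, 11, 6, 12, 14, 0]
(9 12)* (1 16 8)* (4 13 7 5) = (1 16 8)(4 13 7 5)(9 12) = [0, 16, 2, 3, 13, 4, 6, 5, 1, 12, 10, 11, 9, 7, 14, 15, 8]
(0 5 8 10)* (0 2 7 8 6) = (0 5 6)(2 7 8 10) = [5, 1, 7, 3, 4, 6, 0, 8, 10, 9, 2]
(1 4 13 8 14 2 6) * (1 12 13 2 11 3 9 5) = (1 4 2 6 12 13 8 14 11 3 9 5) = [0, 4, 6, 9, 2, 1, 12, 7, 14, 5, 10, 3, 13, 8, 11]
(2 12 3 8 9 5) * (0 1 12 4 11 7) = (0 1 12 3 8 9 5 2 4 11 7) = [1, 12, 4, 8, 11, 2, 6, 0, 9, 5, 10, 7, 3]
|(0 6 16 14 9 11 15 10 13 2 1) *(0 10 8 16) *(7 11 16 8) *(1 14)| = 42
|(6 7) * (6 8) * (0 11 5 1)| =12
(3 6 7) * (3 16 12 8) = (3 6 7 16 12 8) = [0, 1, 2, 6, 4, 5, 7, 16, 3, 9, 10, 11, 8, 13, 14, 15, 12]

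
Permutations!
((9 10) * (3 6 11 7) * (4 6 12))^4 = (3 11 4)(6 12 7)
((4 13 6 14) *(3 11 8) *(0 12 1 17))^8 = ((0 12 1 17)(3 11 8)(4 13 6 14))^8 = (17)(3 8 11)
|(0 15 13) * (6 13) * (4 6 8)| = 6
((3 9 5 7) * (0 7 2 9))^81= (9)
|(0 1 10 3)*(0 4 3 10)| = 2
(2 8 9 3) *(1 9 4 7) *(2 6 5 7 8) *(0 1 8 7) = (0 1 9 3 6 5)(4 7 8) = [1, 9, 2, 6, 7, 0, 5, 8, 4, 3]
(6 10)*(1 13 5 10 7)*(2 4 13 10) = (1 10 6 7)(2 4 13 5) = [0, 10, 4, 3, 13, 2, 7, 1, 8, 9, 6, 11, 12, 5]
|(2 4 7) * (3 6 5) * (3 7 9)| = 7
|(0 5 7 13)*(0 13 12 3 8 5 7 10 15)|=8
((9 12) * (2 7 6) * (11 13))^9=((2 7 6)(9 12)(11 13))^9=(9 12)(11 13)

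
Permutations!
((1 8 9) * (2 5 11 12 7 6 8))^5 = (1 7 2 6 5 8 11 9 12)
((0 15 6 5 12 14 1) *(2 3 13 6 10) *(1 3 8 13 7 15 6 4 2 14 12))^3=(0 1 5 6)(2 4 13 8)(3 10 7 14 15)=((0 6 5 1)(2 8 13 4)(3 7 15 10 14))^3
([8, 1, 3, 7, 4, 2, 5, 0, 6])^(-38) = (0 2 8 3 6 7 5)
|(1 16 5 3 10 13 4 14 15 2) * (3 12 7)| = 12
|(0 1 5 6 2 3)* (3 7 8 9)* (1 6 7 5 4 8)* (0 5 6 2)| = |(0 2 6)(1 4 8 9 3 5 7)| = 21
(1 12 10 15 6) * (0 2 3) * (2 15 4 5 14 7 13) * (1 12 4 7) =[15, 4, 3, 0, 5, 14, 12, 13, 8, 9, 7, 11, 10, 2, 1, 6] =(0 15 6 12 10 7 13 2 3)(1 4 5 14)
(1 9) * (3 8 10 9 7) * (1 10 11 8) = (1 7 3)(8 11)(9 10) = [0, 7, 2, 1, 4, 5, 6, 3, 11, 10, 9, 8]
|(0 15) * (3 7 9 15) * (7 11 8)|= 7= |(0 3 11 8 7 9 15)|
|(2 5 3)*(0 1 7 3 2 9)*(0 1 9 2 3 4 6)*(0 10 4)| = |(0 9 1 7)(2 5 3)(4 6 10)| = 12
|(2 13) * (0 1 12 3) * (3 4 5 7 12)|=12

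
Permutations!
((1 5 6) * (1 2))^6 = (1 6)(2 5)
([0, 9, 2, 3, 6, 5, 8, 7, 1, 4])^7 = (1 4 8 9 6)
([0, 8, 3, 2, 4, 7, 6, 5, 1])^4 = (8)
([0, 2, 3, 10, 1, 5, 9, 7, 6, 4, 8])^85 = (1 6 3 4 8 2 9 10)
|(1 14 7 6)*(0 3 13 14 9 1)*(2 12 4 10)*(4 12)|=|(0 3 13 14 7 6)(1 9)(2 4 10)|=6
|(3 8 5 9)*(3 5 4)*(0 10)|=6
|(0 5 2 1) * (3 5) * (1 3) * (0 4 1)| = 6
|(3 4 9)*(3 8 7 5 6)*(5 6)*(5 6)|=|(3 4 9 8 7 5 6)|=7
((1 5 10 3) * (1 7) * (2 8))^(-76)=(1 7 3 10 5)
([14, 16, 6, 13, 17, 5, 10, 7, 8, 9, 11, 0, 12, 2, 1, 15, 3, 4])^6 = [2, 10, 1, 0, 4, 5, 16, 7, 8, 9, 3, 13, 12, 14, 6, 15, 11, 17]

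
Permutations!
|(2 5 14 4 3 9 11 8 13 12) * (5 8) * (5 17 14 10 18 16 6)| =60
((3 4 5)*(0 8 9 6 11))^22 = ((0 8 9 6 11)(3 4 5))^22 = (0 9 11 8 6)(3 4 5)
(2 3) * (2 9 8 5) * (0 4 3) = (0 4 3 9 8 5 2) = [4, 1, 0, 9, 3, 2, 6, 7, 5, 8]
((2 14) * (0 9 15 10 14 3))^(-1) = ((0 9 15 10 14 2 3))^(-1) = (0 3 2 14 10 15 9)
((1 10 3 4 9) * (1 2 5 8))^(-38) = (1 3 9 5)(2 8 10 4)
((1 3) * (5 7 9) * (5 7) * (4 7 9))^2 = (9)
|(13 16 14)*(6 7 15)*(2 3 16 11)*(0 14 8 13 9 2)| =|(0 14 9 2 3 16 8 13 11)(6 7 15)| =9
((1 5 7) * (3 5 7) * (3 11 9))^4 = (11)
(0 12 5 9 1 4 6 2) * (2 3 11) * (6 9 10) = [12, 4, 0, 11, 9, 10, 3, 7, 8, 1, 6, 2, 5] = (0 12 5 10 6 3 11 2)(1 4 9)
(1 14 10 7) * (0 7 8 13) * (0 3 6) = (0 7 1 14 10 8 13 3 6) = [7, 14, 2, 6, 4, 5, 0, 1, 13, 9, 8, 11, 12, 3, 10]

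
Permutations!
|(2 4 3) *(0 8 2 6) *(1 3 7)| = 8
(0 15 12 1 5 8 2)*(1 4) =(0 15 12 4 1 5 8 2) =[15, 5, 0, 3, 1, 8, 6, 7, 2, 9, 10, 11, 4, 13, 14, 12]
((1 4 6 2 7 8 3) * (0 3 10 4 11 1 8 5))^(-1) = (0 5 7 2 6 4 10 8 3)(1 11)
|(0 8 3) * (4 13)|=|(0 8 3)(4 13)|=6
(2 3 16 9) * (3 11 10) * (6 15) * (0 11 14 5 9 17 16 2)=(0 11 10 3 2 14 5 9)(6 15)(16 17)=[11, 1, 14, 2, 4, 9, 15, 7, 8, 0, 3, 10, 12, 13, 5, 6, 17, 16]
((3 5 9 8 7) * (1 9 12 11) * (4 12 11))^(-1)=(1 11 5 3 7 8 9)(4 12)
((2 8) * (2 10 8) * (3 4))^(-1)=((3 4)(8 10))^(-1)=(3 4)(8 10)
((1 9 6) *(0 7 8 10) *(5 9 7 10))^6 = (10)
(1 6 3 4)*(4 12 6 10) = (1 10 4)(3 12 6) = [0, 10, 2, 12, 1, 5, 3, 7, 8, 9, 4, 11, 6]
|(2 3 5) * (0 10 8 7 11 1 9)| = 21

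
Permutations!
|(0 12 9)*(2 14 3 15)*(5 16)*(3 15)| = 6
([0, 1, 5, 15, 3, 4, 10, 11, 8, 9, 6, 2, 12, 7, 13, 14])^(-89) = [0, 1, 5, 15, 3, 4, 10, 11, 8, 9, 6, 2, 12, 7, 13, 14]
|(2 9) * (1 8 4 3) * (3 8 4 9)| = |(1 4 8 9 2 3)| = 6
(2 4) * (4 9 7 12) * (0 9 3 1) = [9, 0, 3, 1, 2, 5, 6, 12, 8, 7, 10, 11, 4] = (0 9 7 12 4 2 3 1)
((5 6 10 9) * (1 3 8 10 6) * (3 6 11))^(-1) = (1 5 9 10 8 3 11 6)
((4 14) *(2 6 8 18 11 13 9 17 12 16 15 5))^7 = (2 17 8 16 11 5 9 6 12 18 15 13)(4 14) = ((2 6 8 18 11 13 9 17 12 16 15 5)(4 14))^7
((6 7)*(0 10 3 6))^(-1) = ((0 10 3 6 7))^(-1) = (0 7 6 3 10)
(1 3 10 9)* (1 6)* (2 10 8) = (1 3 8 2 10 9 6) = [0, 3, 10, 8, 4, 5, 1, 7, 2, 6, 9]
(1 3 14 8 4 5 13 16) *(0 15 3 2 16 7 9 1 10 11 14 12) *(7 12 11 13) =[15, 2, 16, 11, 5, 7, 6, 9, 4, 1, 13, 14, 0, 12, 8, 3, 10] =(0 15 3 11 14 8 4 5 7 9 1 2 16 10 13 12)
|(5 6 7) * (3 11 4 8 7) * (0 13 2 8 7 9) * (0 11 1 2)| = 10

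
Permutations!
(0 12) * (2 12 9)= [9, 1, 12, 3, 4, 5, 6, 7, 8, 2, 10, 11, 0]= (0 9 2 12)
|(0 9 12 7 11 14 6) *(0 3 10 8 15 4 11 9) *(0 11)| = 9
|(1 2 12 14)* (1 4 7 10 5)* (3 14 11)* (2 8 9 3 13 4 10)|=42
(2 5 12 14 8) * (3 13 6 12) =(2 5 3 13 6 12 14 8) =[0, 1, 5, 13, 4, 3, 12, 7, 2, 9, 10, 11, 14, 6, 8]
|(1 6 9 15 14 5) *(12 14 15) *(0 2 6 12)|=4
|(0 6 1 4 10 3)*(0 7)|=|(0 6 1 4 10 3 7)|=7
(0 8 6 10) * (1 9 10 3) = (0 8 6 3 1 9 10) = [8, 9, 2, 1, 4, 5, 3, 7, 6, 10, 0]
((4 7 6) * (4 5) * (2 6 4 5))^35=(2 6)(4 7)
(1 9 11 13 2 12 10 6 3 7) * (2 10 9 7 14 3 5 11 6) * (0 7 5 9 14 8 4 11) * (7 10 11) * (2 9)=[10, 5, 12, 8, 7, 0, 2, 1, 4, 6, 9, 13, 14, 11, 3]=(0 10 9 6 2 12 14 3 8 4 7 1 5)(11 13)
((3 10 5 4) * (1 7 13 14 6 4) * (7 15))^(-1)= (1 5 10 3 4 6 14 13 7 15)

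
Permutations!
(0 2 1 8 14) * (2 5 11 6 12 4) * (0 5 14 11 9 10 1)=(0 14 5 9 10 1 8 11 6 12 4 2)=[14, 8, 0, 3, 2, 9, 12, 7, 11, 10, 1, 6, 4, 13, 5]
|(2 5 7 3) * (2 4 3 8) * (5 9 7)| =|(2 9 7 8)(3 4)| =4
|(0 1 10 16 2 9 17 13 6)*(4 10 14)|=|(0 1 14 4 10 16 2 9 17 13 6)|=11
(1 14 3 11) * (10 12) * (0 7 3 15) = (0 7 3 11 1 14 15)(10 12) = [7, 14, 2, 11, 4, 5, 6, 3, 8, 9, 12, 1, 10, 13, 15, 0]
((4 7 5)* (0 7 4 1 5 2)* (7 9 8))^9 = ((0 9 8 7 2)(1 5))^9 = (0 2 7 8 9)(1 5)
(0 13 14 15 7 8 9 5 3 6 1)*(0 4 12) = (0 13 14 15 7 8 9 5 3 6 1 4 12) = [13, 4, 2, 6, 12, 3, 1, 8, 9, 5, 10, 11, 0, 14, 15, 7]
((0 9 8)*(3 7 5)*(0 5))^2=(0 8 3)(5 7 9)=((0 9 8 5 3 7))^2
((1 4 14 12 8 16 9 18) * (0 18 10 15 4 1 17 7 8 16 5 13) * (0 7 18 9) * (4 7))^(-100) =(18)(0 4 7)(5 10 12)(8 9 14)(13 15 16)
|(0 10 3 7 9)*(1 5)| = |(0 10 3 7 9)(1 5)| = 10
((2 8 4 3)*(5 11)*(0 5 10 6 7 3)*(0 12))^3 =(0 10 3 4 5 6 2 12 11 7 8)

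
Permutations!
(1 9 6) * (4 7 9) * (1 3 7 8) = (1 4 8)(3 7 9 6) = [0, 4, 2, 7, 8, 5, 3, 9, 1, 6]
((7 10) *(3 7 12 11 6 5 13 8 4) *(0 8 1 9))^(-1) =(0 9 1 13 5 6 11 12 10 7 3 4 8)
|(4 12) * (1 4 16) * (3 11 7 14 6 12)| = 9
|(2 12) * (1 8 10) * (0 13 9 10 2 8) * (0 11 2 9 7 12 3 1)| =28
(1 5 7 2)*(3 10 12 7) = (1 5 3 10 12 7 2) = [0, 5, 1, 10, 4, 3, 6, 2, 8, 9, 12, 11, 7]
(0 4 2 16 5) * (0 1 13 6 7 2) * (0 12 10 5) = (0 4 12 10 5 1 13 6 7 2 16) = [4, 13, 16, 3, 12, 1, 7, 2, 8, 9, 5, 11, 10, 6, 14, 15, 0]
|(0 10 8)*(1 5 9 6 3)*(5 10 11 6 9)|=7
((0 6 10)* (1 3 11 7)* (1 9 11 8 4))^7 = (0 6 10)(1 4 8 3)(7 9 11)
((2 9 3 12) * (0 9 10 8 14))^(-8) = (14)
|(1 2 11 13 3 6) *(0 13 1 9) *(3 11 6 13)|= 8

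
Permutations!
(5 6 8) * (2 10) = (2 10)(5 6 8) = [0, 1, 10, 3, 4, 6, 8, 7, 5, 9, 2]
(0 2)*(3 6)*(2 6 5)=(0 6 3 5 2)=[6, 1, 0, 5, 4, 2, 3]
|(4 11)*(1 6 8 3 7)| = 10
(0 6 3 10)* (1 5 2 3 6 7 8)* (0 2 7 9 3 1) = (0 9 3 10 2 1 5 7 8) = [9, 5, 1, 10, 4, 7, 6, 8, 0, 3, 2]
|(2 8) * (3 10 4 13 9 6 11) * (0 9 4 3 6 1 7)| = |(0 9 1 7)(2 8)(3 10)(4 13)(6 11)| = 4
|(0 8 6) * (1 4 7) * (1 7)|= 6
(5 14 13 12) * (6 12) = [0, 1, 2, 3, 4, 14, 12, 7, 8, 9, 10, 11, 5, 6, 13] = (5 14 13 6 12)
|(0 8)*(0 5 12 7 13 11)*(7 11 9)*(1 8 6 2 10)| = |(0 6 2 10 1 8 5 12 11)(7 13 9)| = 9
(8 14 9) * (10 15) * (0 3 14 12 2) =(0 3 14 9 8 12 2)(10 15) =[3, 1, 0, 14, 4, 5, 6, 7, 12, 8, 15, 11, 2, 13, 9, 10]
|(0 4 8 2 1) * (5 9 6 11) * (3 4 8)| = 4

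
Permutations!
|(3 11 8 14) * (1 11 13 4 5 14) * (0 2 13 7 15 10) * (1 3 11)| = |(0 2 13 4 5 14 11 8 3 7 15 10)| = 12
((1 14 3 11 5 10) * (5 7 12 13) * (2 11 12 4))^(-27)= (1 14 3 12 13 5 10)(2 11 7 4)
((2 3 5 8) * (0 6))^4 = (8)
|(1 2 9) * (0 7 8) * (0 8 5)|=|(0 7 5)(1 2 9)|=3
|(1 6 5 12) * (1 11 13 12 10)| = 12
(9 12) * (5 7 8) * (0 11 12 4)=[11, 1, 2, 3, 0, 7, 6, 8, 5, 4, 10, 12, 9]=(0 11 12 9 4)(5 7 8)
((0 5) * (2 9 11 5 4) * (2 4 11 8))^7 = ((0 11 5)(2 9 8))^7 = (0 11 5)(2 9 8)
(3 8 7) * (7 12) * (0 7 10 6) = [7, 1, 2, 8, 4, 5, 0, 3, 12, 9, 6, 11, 10] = (0 7 3 8 12 10 6)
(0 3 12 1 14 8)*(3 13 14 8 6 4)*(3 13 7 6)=(0 7 6 4 13 14 3 12 1 8)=[7, 8, 2, 12, 13, 5, 4, 6, 0, 9, 10, 11, 1, 14, 3]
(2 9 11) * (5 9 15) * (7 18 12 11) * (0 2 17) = [2, 1, 15, 3, 4, 9, 6, 18, 8, 7, 10, 17, 11, 13, 14, 5, 16, 0, 12] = (0 2 15 5 9 7 18 12 11 17)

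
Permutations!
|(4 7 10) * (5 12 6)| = 3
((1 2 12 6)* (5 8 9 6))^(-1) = (1 6 9 8 5 12 2)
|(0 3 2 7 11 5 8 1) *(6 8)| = |(0 3 2 7 11 5 6 8 1)| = 9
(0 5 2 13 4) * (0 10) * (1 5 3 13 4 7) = (0 3 13 7 1 5 2 4 10) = [3, 5, 4, 13, 10, 2, 6, 1, 8, 9, 0, 11, 12, 7]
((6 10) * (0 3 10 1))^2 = (0 10 1 3 6)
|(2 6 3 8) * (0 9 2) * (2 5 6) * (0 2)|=7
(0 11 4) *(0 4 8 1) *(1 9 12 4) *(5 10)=(0 11 8 9 12 4 1)(5 10)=[11, 0, 2, 3, 1, 10, 6, 7, 9, 12, 5, 8, 4]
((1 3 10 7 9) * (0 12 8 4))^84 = (12)(1 9 7 10 3)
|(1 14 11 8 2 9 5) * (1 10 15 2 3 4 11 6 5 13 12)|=20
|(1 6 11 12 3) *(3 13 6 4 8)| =4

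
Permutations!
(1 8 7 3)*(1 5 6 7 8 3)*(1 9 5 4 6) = (1 3 4 6 7 9 5) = [0, 3, 2, 4, 6, 1, 7, 9, 8, 5]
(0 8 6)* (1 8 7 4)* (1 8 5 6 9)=(0 7 4 8 9 1 5 6)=[7, 5, 2, 3, 8, 6, 0, 4, 9, 1]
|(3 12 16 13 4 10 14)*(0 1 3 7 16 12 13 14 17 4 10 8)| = |(0 1 3 13 10 17 4 8)(7 16 14)| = 24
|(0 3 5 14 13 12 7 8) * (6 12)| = 9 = |(0 3 5 14 13 6 12 7 8)|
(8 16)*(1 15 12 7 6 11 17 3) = (1 15 12 7 6 11 17 3)(8 16) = [0, 15, 2, 1, 4, 5, 11, 6, 16, 9, 10, 17, 7, 13, 14, 12, 8, 3]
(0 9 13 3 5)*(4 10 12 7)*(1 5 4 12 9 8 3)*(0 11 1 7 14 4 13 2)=(0 8 3 13 7 12 14 4 10 9 2)(1 5 11)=[8, 5, 0, 13, 10, 11, 6, 12, 3, 2, 9, 1, 14, 7, 4]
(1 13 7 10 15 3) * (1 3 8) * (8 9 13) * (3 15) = (1 8)(3 15 9 13 7 10) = [0, 8, 2, 15, 4, 5, 6, 10, 1, 13, 3, 11, 12, 7, 14, 9]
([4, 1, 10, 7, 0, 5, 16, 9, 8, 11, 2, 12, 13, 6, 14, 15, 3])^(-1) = (0 4)(2 10)(3 16 6 13 12 11 9 7)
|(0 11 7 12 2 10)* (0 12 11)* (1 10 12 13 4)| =|(1 10 13 4)(2 12)(7 11)| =4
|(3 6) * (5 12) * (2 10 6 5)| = |(2 10 6 3 5 12)| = 6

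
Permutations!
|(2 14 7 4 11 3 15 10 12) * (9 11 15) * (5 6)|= 42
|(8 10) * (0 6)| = 2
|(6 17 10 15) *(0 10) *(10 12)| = 6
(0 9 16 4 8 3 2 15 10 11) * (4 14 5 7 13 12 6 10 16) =(0 9 4 8 3 2 15 16 14 5 7 13 12 6 10 11) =[9, 1, 15, 2, 8, 7, 10, 13, 3, 4, 11, 0, 6, 12, 5, 16, 14]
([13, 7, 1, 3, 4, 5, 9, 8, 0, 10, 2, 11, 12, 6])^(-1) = [8, 2, 10, 3, 4, 5, 13, 1, 7, 6, 9, 11, 12, 0]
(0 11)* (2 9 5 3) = (0 11)(2 9 5 3) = [11, 1, 9, 2, 4, 3, 6, 7, 8, 5, 10, 0]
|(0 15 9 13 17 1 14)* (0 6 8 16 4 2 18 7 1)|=45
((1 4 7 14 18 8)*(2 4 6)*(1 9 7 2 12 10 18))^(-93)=(1 9 10)(2 4)(6 7 18)(8 12 14)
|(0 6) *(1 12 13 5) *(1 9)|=|(0 6)(1 12 13 5 9)|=10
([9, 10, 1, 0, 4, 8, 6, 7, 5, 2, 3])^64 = (0 10 2)(1 9 3)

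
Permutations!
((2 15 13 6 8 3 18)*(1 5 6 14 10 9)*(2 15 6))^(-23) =((1 5 2 6 8 3 18 15 13 14 10 9))^(-23) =(1 5 2 6 8 3 18 15 13 14 10 9)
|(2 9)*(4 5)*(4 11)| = 6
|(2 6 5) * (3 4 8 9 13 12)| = 6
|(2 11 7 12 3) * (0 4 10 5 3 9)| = 10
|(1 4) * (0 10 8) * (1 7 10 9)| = 7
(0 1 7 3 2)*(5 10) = [1, 7, 0, 2, 4, 10, 6, 3, 8, 9, 5] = (0 1 7 3 2)(5 10)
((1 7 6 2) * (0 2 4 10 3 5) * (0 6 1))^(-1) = ((0 2)(1 7)(3 5 6 4 10))^(-1) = (0 2)(1 7)(3 10 4 6 5)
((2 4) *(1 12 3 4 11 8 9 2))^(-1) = (1 4 3 12)(2 9 8 11) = ((1 12 3 4)(2 11 8 9))^(-1)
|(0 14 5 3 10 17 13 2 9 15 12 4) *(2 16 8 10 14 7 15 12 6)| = 120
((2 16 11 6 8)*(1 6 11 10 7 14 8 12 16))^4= (1 10 2 16 8 12 14 6 7)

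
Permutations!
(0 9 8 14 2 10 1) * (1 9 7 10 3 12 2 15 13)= [7, 0, 3, 12, 4, 5, 6, 10, 14, 8, 9, 11, 2, 1, 15, 13]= (0 7 10 9 8 14 15 13 1)(2 3 12)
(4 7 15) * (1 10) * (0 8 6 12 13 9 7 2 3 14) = (0 8 6 12 13 9 7 15 4 2 3 14)(1 10) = [8, 10, 3, 14, 2, 5, 12, 15, 6, 7, 1, 11, 13, 9, 0, 4]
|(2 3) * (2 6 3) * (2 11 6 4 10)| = 6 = |(2 11 6 3 4 10)|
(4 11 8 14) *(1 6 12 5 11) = [0, 6, 2, 3, 1, 11, 12, 7, 14, 9, 10, 8, 5, 13, 4] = (1 6 12 5 11 8 14 4)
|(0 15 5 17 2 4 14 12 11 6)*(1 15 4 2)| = 12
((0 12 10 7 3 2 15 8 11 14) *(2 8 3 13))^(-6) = (0 2 14 13 11 7 8 10 3 12 15)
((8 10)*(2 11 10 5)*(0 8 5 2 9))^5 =(0 5 11 8 9 10 2)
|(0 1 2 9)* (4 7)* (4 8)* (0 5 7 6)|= 9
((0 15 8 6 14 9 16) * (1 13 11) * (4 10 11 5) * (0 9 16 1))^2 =(0 8 14 9 13 4 11 15 6 16 1 5 10)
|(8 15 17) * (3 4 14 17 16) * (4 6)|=8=|(3 6 4 14 17 8 15 16)|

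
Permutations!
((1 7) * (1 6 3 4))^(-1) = (1 4 3 6 7)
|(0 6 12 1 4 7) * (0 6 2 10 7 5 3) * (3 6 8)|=30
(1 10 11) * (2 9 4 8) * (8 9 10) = [0, 8, 10, 3, 9, 5, 6, 7, 2, 4, 11, 1] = (1 8 2 10 11)(4 9)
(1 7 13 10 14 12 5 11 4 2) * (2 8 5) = (1 7 13 10 14 12 2)(4 8 5 11) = [0, 7, 1, 3, 8, 11, 6, 13, 5, 9, 14, 4, 2, 10, 12]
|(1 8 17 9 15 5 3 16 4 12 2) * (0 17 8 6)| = |(0 17 9 15 5 3 16 4 12 2 1 6)| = 12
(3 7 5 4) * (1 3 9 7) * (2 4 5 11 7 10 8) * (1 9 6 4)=(1 3 9 10 8 2)(4 6)(7 11)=[0, 3, 1, 9, 6, 5, 4, 11, 2, 10, 8, 7]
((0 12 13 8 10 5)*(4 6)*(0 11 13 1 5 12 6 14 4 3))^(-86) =((0 6 3)(1 5 11 13 8 10 12)(4 14))^(-86) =(14)(0 6 3)(1 10 13 5 12 8 11)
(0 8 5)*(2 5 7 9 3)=(0 8 7 9 3 2 5)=[8, 1, 5, 2, 4, 0, 6, 9, 7, 3]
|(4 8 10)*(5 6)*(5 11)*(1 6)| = |(1 6 11 5)(4 8 10)| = 12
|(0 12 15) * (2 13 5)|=3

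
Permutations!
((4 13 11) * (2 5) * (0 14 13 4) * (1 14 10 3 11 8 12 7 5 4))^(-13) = (0 11 3 10)(1 7 14 5 13 2 8 4 12)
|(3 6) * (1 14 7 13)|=|(1 14 7 13)(3 6)|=4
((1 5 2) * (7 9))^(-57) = (7 9)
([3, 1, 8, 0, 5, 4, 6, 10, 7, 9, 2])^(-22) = [0, 1, 7, 3, 4, 5, 6, 2, 10, 9, 8]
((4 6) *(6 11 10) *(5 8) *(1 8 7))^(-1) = (1 7 5 8)(4 6 10 11) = ((1 8 5 7)(4 11 10 6))^(-1)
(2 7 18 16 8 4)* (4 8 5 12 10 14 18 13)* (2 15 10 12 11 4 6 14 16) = (2 7 13 6 14 18)(4 15 10 16 5 11) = [0, 1, 7, 3, 15, 11, 14, 13, 8, 9, 16, 4, 12, 6, 18, 10, 5, 17, 2]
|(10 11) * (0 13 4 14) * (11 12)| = 12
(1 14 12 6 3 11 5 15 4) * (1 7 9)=(1 14 12 6 3 11 5 15 4 7 9)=[0, 14, 2, 11, 7, 15, 3, 9, 8, 1, 10, 5, 6, 13, 12, 4]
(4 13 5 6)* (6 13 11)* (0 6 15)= (0 6 4 11 15)(5 13)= [6, 1, 2, 3, 11, 13, 4, 7, 8, 9, 10, 15, 12, 5, 14, 0]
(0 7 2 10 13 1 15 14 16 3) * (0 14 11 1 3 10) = (0 7 2)(1 15 11)(3 14 16 10 13) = [7, 15, 0, 14, 4, 5, 6, 2, 8, 9, 13, 1, 12, 3, 16, 11, 10]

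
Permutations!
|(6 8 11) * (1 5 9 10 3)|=15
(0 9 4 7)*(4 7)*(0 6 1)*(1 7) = (0 9 1)(6 7) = [9, 0, 2, 3, 4, 5, 7, 6, 8, 1]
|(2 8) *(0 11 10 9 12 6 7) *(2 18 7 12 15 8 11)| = 18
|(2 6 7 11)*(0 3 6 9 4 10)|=|(0 3 6 7 11 2 9 4 10)|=9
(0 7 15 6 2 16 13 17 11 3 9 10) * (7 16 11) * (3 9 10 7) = (0 16 13 17 3 10)(2 11 9 7 15 6) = [16, 1, 11, 10, 4, 5, 2, 15, 8, 7, 0, 9, 12, 17, 14, 6, 13, 3]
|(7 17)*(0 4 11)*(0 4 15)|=|(0 15)(4 11)(7 17)|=2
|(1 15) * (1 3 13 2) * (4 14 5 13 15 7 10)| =|(1 7 10 4 14 5 13 2)(3 15)| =8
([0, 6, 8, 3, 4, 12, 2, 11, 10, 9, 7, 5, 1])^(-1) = [0, 12, 6, 3, 4, 11, 1, 10, 2, 9, 8, 7, 5]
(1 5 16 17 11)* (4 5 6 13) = [0, 6, 2, 3, 5, 16, 13, 7, 8, 9, 10, 1, 12, 4, 14, 15, 17, 11] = (1 6 13 4 5 16 17 11)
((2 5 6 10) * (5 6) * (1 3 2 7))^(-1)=(1 7 10 6 2 3)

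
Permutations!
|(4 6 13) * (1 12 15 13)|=6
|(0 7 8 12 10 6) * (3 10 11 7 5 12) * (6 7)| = |(0 5 12 11 6)(3 10 7 8)| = 20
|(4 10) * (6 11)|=|(4 10)(6 11)|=2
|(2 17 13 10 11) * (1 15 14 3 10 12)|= |(1 15 14 3 10 11 2 17 13 12)|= 10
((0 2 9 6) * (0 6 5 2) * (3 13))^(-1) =(2 5 9)(3 13) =((2 9 5)(3 13))^(-1)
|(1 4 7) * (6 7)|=4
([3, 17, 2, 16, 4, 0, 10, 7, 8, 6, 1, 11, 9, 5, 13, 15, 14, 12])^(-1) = (0 5 13 14 16 3)(1 10 6 9 12 17)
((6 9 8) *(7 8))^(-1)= (6 8 7 9)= ((6 9 7 8))^(-1)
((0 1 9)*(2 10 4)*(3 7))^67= (0 1 9)(2 10 4)(3 7)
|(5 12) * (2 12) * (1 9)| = |(1 9)(2 12 5)| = 6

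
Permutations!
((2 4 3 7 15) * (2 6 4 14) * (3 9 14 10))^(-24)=(2 7 4)(3 6 14)(9 10 15)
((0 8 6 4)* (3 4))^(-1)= ((0 8 6 3 4))^(-1)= (0 4 3 6 8)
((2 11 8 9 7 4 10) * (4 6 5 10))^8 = (11)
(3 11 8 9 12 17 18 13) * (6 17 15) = (3 11 8 9 12 15 6 17 18 13) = [0, 1, 2, 11, 4, 5, 17, 7, 9, 12, 10, 8, 15, 3, 14, 6, 16, 18, 13]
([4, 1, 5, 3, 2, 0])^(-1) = (0 5 2 4)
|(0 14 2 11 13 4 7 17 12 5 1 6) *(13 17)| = |(0 14 2 11 17 12 5 1 6)(4 7 13)| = 9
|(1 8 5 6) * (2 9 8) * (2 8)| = 4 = |(1 8 5 6)(2 9)|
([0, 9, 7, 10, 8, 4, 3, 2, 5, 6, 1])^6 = [0, 9, 2, 10, 4, 5, 3, 7, 8, 6, 1]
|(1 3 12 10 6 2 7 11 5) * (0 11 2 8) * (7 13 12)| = |(0 11 5 1 3 7 2 13 12 10 6 8)| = 12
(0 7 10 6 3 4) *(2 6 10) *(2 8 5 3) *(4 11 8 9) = [7, 1, 6, 11, 0, 3, 2, 9, 5, 4, 10, 8] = (0 7 9 4)(2 6)(3 11 8 5)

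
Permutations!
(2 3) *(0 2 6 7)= (0 2 3 6 7)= [2, 1, 3, 6, 4, 5, 7, 0]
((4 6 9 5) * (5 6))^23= ((4 5)(6 9))^23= (4 5)(6 9)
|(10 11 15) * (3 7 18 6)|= 12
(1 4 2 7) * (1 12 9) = (1 4 2 7 12 9) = [0, 4, 7, 3, 2, 5, 6, 12, 8, 1, 10, 11, 9]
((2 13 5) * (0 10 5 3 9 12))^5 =(0 3 5 12 13 10 9 2)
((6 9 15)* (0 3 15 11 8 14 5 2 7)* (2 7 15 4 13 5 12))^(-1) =(0 7 5 13 4 3)(2 12 14 8 11 9 6 15)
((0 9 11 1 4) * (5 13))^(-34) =((0 9 11 1 4)(5 13))^(-34) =(13)(0 9 11 1 4)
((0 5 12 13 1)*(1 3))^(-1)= ((0 5 12 13 3 1))^(-1)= (0 1 3 13 12 5)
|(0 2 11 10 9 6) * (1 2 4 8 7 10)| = |(0 4 8 7 10 9 6)(1 2 11)| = 21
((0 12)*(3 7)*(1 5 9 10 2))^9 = ((0 12)(1 5 9 10 2)(3 7))^9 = (0 12)(1 2 10 9 5)(3 7)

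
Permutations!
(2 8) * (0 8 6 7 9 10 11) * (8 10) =(0 10 11)(2 6 7 9 8) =[10, 1, 6, 3, 4, 5, 7, 9, 2, 8, 11, 0]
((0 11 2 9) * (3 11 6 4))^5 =((0 6 4 3 11 2 9))^5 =(0 2 3 6 9 11 4)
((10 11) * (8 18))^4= (18)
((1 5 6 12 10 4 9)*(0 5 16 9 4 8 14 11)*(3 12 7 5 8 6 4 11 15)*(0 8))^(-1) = (1 9 16)(3 15 14 8 11 4 5 7 6 10 12)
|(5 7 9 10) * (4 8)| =4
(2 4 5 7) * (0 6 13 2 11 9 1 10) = [6, 10, 4, 3, 5, 7, 13, 11, 8, 1, 0, 9, 12, 2] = (0 6 13 2 4 5 7 11 9 1 10)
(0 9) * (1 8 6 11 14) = (0 9)(1 8 6 11 14) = [9, 8, 2, 3, 4, 5, 11, 7, 6, 0, 10, 14, 12, 13, 1]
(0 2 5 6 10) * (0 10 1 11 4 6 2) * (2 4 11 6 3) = [0, 6, 5, 2, 3, 4, 1, 7, 8, 9, 10, 11] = (11)(1 6)(2 5 4 3)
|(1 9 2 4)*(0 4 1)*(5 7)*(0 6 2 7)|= 8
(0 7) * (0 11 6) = (0 7 11 6) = [7, 1, 2, 3, 4, 5, 0, 11, 8, 9, 10, 6]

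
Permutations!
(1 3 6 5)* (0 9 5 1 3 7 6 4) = (0 9 5 3 4)(1 7 6) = [9, 7, 2, 4, 0, 3, 1, 6, 8, 5]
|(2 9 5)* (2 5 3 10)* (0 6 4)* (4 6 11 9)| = |(0 11 9 3 10 2 4)| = 7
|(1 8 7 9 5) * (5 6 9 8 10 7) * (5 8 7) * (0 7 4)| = 6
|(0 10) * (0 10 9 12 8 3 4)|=|(0 9 12 8 3 4)|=6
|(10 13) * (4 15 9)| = 6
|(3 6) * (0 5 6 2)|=5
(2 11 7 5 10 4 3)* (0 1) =(0 1)(2 11 7 5 10 4 3) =[1, 0, 11, 2, 3, 10, 6, 5, 8, 9, 4, 7]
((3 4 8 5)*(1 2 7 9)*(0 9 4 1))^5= ((0 9)(1 2 7 4 8 5 3))^5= (0 9)(1 5 4 2 3 8 7)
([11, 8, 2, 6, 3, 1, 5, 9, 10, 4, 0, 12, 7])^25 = [11, 8, 2, 6, 3, 1, 5, 9, 10, 4, 0, 12, 7]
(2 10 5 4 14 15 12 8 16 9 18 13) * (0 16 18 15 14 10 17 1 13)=(0 16 9 15 12 8 18)(1 13 2 17)(4 10 5)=[16, 13, 17, 3, 10, 4, 6, 7, 18, 15, 5, 11, 8, 2, 14, 12, 9, 1, 0]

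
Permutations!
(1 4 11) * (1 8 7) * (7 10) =(1 4 11 8 10 7) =[0, 4, 2, 3, 11, 5, 6, 1, 10, 9, 7, 8]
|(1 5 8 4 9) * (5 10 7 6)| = 8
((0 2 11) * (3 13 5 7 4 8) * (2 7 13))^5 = (0 2 8 7 11 3 4)(5 13)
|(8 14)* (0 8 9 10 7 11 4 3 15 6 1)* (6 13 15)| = |(0 8 14 9 10 7 11 4 3 6 1)(13 15)| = 22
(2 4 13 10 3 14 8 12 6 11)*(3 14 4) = (2 3 4 13 10 14 8 12 6 11) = [0, 1, 3, 4, 13, 5, 11, 7, 12, 9, 14, 2, 6, 10, 8]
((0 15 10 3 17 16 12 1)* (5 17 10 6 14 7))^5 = ((0 15 6 14 7 5 17 16 12 1)(3 10))^5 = (0 5)(1 7)(3 10)(6 16)(12 14)(15 17)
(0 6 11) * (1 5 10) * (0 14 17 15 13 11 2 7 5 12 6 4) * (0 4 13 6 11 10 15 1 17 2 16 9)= [13, 12, 7, 3, 4, 15, 16, 5, 8, 0, 17, 14, 11, 10, 2, 6, 9, 1]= (0 13 10 17 1 12 11 14 2 7 5 15 6 16 9)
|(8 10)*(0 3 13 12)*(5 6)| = 4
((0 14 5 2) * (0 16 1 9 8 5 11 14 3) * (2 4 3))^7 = (0 4 8 1 2 3 5 9 16)(11 14)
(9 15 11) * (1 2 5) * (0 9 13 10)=(0 9 15 11 13 10)(1 2 5)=[9, 2, 5, 3, 4, 1, 6, 7, 8, 15, 0, 13, 12, 10, 14, 11]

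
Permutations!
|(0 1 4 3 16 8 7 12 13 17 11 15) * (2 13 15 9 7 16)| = |(0 1 4 3 2 13 17 11 9 7 12 15)(8 16)| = 12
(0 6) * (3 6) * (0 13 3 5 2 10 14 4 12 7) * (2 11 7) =(0 5 11 7)(2 10 14 4 12)(3 6 13) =[5, 1, 10, 6, 12, 11, 13, 0, 8, 9, 14, 7, 2, 3, 4]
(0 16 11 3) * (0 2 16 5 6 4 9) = (0 5 6 4 9)(2 16 11 3) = [5, 1, 16, 2, 9, 6, 4, 7, 8, 0, 10, 3, 12, 13, 14, 15, 11]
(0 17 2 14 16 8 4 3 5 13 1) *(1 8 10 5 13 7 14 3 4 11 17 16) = (0 16 10 5 7 14 1)(2 3 13 8 11 17) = [16, 0, 3, 13, 4, 7, 6, 14, 11, 9, 5, 17, 12, 8, 1, 15, 10, 2]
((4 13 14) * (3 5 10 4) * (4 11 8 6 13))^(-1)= (3 14 13 6 8 11 10 5)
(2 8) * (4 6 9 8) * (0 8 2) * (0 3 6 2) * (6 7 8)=(0 6 9)(2 4)(3 7 8)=[6, 1, 4, 7, 2, 5, 9, 8, 3, 0]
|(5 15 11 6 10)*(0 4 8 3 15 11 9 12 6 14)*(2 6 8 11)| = |(0 4 11 14)(2 6 10 5)(3 15 9 12 8)| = 20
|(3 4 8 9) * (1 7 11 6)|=4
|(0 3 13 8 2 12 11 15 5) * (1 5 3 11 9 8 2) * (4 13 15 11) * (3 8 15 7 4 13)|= |(0 13 2 12 9 15 8 1 5)(3 7 4)|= 9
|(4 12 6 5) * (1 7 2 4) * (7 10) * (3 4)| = |(1 10 7 2 3 4 12 6 5)| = 9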